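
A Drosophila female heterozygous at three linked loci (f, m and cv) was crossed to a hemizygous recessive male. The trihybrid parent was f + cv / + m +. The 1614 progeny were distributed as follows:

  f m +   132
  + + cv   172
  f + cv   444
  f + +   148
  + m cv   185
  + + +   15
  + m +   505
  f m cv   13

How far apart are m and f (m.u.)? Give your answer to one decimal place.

The two rarest classes, f m cv and + + +, are the double crossovers. Comparing them with the parentals, only the m allele has switched, so m is the middle locus and the order is f – m – cv.
Crossovers in the f–m interval produce the single-crossover classes + + cv and f m + (172 + 132 = 304) plus the double crossovers (28).
RF(f–m) = (304 + 28) / 1614 = 332/1614 = 0.2057 → 20.6 m.u.

20.6 m.u.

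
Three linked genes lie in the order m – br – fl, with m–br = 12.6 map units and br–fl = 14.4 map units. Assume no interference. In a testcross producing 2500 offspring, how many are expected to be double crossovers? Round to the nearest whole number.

Map distances give recombination frequencies of 0.126 and 0.144 for the two intervals.
With no interference, expected double-crossover frequency = 0.126 × 0.144 = 0.01814.
Expected number = 0.01814 × 2500 = 45.36 ≈ 45.

45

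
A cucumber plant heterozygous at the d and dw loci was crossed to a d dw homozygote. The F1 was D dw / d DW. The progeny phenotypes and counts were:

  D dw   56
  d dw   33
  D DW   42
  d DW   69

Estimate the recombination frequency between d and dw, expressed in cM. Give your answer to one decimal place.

37.5 cM

The recombinant classes are D DW and d dw: 42 + 33 = 75.
Recombination frequency = 75/200 = 0.3750 ≈ 37.5%, i.e. 37.5 cM.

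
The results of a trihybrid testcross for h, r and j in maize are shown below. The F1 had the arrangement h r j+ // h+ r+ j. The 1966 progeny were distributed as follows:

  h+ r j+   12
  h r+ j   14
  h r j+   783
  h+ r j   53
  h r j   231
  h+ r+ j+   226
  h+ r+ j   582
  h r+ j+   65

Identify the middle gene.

The two rarest classes, h+ r j+ and h r+ j, are the double crossovers. Comparing them with the parentals, only the h allele has switched, so h is the middle locus and the order is j – h – r.

h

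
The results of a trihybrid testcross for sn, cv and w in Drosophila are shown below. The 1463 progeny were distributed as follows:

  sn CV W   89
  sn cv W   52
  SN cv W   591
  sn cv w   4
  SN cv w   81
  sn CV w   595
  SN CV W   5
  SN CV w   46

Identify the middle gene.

cv

The two most frequent reciprocal classes, SN cv W and sn CV w, are the parental types, so the F1 was SN cv W / sn CV w.
The two rarest classes, SN CV W and sn cv w, are the double crossovers. Comparing them with the parentals, only the cv allele has switched, so cv is the middle locus and the order is sn – cv – w.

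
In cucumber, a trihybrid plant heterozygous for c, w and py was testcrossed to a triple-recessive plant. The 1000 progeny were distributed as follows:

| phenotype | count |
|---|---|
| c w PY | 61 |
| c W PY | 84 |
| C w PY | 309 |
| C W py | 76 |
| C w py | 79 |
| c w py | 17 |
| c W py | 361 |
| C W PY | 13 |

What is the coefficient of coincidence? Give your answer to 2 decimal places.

0.93

The two most frequent reciprocal classes, C w PY and c W py, are the parental types, so the F1 was C w PY / c W py.
The two rarest classes, C W PY and c w py, are the double crossovers. Comparing them with the parentals, only the w allele has switched, so w is the middle locus and the order is c – w – py.
c–w: (137 + 30)/1000 = 0.1670; w–py: (163 + 30)/1000 = 0.1930.
Expected DCO frequency = 0.1670 × 0.1930 ≈ 0.03223; observed = 30/1000 ≈ 0.03000.
Coefficient of coincidence = 0.03000/0.03223 ≈ 0.93.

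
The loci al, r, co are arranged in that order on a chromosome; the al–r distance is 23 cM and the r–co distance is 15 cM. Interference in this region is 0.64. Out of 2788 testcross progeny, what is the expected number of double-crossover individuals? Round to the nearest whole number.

35

Map distances give recombination frequencies of 0.230 and 0.150 for the two intervals.
With interference 0.64 (so coincidence = 0.36), expected double-crossover frequency = 0.230 × 0.150 × 0.36 = 0.01242.
Expected number = 0.01242 × 2788 = 34.63 ≈ 35.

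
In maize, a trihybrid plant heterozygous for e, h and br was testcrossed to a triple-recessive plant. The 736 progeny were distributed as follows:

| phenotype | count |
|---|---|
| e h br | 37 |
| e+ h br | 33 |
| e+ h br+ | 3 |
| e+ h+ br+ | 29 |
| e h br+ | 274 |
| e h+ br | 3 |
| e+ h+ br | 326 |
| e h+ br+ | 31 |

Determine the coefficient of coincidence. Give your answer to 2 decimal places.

0.88

The two most frequent reciprocal classes, e+ h+ br and e h br+, are the parental types, so the F1 was e+ h+ br / e h br+.
The two rarest classes, e h+ br and e+ h br+, are the double crossovers. Comparing them with the parentals, only the e allele has switched, so e is the middle locus and the order is br – e – h.
br–e: (66 + 6)/736 = 0.0978; e–h: (64 + 6)/736 = 0.0951.
Expected DCO frequency = 0.0978 × 0.0951 ≈ 0.00930; observed = 6/736 ≈ 0.00815.
Coefficient of coincidence = 0.00815/0.00930 ≈ 0.88.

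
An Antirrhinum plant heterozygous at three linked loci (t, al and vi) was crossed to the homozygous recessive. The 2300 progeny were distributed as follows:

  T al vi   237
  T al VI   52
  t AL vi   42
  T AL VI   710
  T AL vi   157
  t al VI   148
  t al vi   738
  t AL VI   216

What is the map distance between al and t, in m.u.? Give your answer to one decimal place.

The two most frequent reciprocal classes, t al vi and T AL VI, are the parental types, so the F1 was t al vi / T AL VI.
The two rarest classes, t AL vi and T al VI, are the double crossovers. Comparing them with the parentals, only the al allele has switched, so al is the middle locus and the order is vi – al – t.
Crossovers in the al–t interval produce the single-crossover classes T al vi and t AL VI (237 + 216 = 453) plus the double crossovers (94).
RF(al–t) = (453 + 94) / 2300 = 547/2300 = 0.2378 → 23.8 m.u.

23.8 m.u.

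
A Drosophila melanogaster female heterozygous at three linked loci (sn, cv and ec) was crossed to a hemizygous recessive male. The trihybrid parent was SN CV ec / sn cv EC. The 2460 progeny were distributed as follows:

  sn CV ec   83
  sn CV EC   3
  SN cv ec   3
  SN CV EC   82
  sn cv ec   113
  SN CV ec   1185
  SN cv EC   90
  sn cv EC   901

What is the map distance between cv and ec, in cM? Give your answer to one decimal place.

The two rarest classes, SN cv ec and sn CV EC, are the double crossovers. Comparing them with the parentals, only the cv allele has switched, so cv is the middle locus and the order is ec – cv – sn.
Crossovers in the ec–cv interval produce the single-crossover classes SN CV EC and sn cv ec (82 + 113 = 195) plus the double crossovers (6).
RF(ec–cv) = (195 + 6) / 2460 = 201/2460 = 0.0817 → 8.2 cM.

8.2 cM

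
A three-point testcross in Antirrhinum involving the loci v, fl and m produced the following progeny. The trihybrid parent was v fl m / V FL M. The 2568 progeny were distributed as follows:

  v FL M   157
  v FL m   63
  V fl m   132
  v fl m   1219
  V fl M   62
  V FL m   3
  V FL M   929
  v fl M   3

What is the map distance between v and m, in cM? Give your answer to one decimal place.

11.5 cM

The two rarest classes, v fl M and V FL m, are the double crossovers. Comparing them with the parentals, only the m allele has switched, so m is the middle locus and the order is v – m – fl.
Crossovers in the v–m interval produce the single-crossover classes V fl m and v FL M (132 + 157 = 289) plus the double crossovers (6).
RF(v–m) = (289 + 6) / 2568 = 295/2568 = 0.1149 → 11.5 cM.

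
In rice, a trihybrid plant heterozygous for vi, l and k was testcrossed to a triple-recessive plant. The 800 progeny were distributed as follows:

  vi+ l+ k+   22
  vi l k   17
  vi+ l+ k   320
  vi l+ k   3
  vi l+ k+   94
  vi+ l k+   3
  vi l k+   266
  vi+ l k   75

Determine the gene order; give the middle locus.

The two most frequent reciprocal classes, vi l k+ and vi+ l+ k, are the parental types, so the F1 was vi l k+ / vi+ l+ k.
The two rarest classes, vi+ l k+ and vi l+ k, are the double crossovers. Comparing them with the parentals, only the vi allele has switched, so vi is the middle locus and the order is k – vi – l.

vi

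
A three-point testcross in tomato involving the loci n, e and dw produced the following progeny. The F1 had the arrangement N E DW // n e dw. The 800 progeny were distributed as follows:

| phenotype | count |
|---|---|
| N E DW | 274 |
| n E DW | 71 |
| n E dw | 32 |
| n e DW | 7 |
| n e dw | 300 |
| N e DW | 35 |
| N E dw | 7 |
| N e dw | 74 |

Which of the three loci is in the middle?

dw

The two rarest classes, N E dw and n e DW, are the double crossovers. Comparing them with the parentals, only the dw allele has switched, so dw is the middle locus and the order is e – dw – n.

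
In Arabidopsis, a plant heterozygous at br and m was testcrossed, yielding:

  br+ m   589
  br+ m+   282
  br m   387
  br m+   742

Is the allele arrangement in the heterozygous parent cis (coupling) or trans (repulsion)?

trans

The two most frequent classes are br+ m (589) and br m+ (742); these are the parental (non-recombinant) types.
So the F1 carried br+ m on one chromosome and br m+ on the other — the recessive alleles are on opposite chromosomes (trans / repulsion).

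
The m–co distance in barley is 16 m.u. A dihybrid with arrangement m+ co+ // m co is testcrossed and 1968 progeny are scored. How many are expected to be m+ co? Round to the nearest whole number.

157

A map distance of 16 m.u. corresponds to a recombination frequency of 0.160.
The F1 is m+ co+ / m co, so m+ co is a recombinant gamete class with expected frequency r/2 = 0.160/2 = 0.0800.
Expected number = 0.0800 × 1968 = 157.44 ≈ 157.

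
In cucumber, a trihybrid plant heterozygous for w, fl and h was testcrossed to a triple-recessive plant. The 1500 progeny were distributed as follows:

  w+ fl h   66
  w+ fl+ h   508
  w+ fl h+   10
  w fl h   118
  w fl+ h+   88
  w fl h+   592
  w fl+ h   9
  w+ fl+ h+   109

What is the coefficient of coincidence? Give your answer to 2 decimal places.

The two most frequent reciprocal classes, w fl h+ and w+ fl+ h, are the parental types, so the F1 was w fl h+ / w+ fl+ h.
The two rarest classes, w+ fl h+ and w fl+ h, are the double crossovers. Comparing them with the parentals, only the w allele has switched, so w is the middle locus and the order is h – w – fl.
h–w: (227 + 19)/1500 = 0.1640; w–fl: (154 + 19)/1500 = 0.1153.
Expected DCO frequency = 0.1640 × 0.1153 ≈ 0.01891; observed = 19/1500 ≈ 0.01267.
Coefficient of coincidence = 0.01267/0.01891 ≈ 0.67.

0.67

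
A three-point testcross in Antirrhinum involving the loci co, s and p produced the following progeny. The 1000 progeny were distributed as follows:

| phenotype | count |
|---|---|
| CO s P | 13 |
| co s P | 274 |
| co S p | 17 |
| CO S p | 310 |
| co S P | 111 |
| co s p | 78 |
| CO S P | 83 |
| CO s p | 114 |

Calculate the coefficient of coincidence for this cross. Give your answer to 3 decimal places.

The two most frequent reciprocal classes, CO S p and co s P, are the parental types, so the F1 was CO S p / co s P.
The two rarest classes, co S p and CO s P, are the double crossovers. Comparing them with the parentals, only the co allele has switched, so co is the middle locus and the order is s – co – p.
s–co: (225 + 30)/1000 = 0.2550; co–p: (161 + 30)/1000 = 0.1910.
Expected DCO frequency = 0.2550 × 0.1910 ≈ 0.04870; observed = 30/1000 ≈ 0.03000.
Coefficient of coincidence = 0.03000/0.04870 ≈ 0.616.

0.616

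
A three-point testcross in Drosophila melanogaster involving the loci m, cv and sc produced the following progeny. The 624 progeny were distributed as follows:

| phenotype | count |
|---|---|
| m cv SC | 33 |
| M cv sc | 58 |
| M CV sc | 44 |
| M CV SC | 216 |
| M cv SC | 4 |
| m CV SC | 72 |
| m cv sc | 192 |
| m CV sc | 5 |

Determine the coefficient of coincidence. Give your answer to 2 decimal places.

The two most frequent reciprocal classes, m cv sc and M CV SC, are the parental types, so the F1 was m cv sc / M CV SC.
The two rarest classes, m CV sc and M cv SC, are the double crossovers. Comparing them with the parentals, only the cv allele has switched, so cv is the middle locus and the order is m – cv – sc.
m–cv: (130 + 9)/624 = 0.2228; cv–sc: (77 + 9)/624 = 0.1378.
Expected DCO frequency = 0.2228 × 0.1378 ≈ 0.03070; observed = 9/624 ≈ 0.01442.
Coefficient of coincidence = 0.01442/0.03070 ≈ 0.47.

0.47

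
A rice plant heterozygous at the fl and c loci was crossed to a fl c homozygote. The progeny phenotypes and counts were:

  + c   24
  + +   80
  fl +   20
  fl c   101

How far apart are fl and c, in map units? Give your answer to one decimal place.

19.6 map units

The two most frequent classes, + + (80) and fl c (101), are the parental types, so the F1 was + + / fl c.
The recombinant classes are + c and fl +: 24 + 20 = 44.
Recombination frequency = 44/225 = 0.1956 ≈ 19.6%, i.e. 19.6 map units.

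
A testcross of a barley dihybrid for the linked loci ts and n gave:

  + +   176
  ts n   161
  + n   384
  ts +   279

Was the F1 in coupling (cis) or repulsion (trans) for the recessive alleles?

trans

The two most frequent classes are + n (384) and ts + (279); these are the parental (non-recombinant) types.
So the F1 carried + n on one chromosome and ts + on the other — the recessive alleles are on opposite chromosomes (trans / repulsion).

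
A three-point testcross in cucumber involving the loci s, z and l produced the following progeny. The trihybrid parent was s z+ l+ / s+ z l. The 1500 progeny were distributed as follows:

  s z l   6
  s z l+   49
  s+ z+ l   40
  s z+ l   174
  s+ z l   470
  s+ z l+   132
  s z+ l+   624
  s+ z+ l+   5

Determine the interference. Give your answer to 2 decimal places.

The two rarest classes, s+ z+ l+ and s z l, are the double crossovers. Comparing them with the parentals, only the s allele has switched, so s is the middle locus and the order is l – s – z.
l–s: (306 + 11)/1500 = 0.2113; s–z: (89 + 11)/1500 = 0.0667.
Expected DCO frequency = 0.2113 × 0.0667 ≈ 0.01409; observed = 11/1500 ≈ 0.00733.
Coefficient of coincidence = 0.00733/0.01409 ≈ 0.52; interference = 1 − 0.52 = 0.48.

0.48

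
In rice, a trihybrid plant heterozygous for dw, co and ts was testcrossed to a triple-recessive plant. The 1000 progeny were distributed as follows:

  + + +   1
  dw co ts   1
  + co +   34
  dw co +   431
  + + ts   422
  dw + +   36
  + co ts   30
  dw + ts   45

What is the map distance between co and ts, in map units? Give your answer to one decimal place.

The two most frequent reciprocal classes, dw co + and + + ts, are the parental types, so the F1 was dw co + / + + ts.
The two rarest classes, dw co ts and + + +, are the double crossovers. Comparing them with the parentals, only the ts allele has switched, so ts is the middle locus and the order is dw – ts – co.
Crossovers in the ts–co interval produce the single-crossover classes dw + + and + co ts (36 + 30 = 66) plus the double crossovers (2).
RF(ts–co) = (66 + 2) / 1000 = 68/1000 = 0.0680 → 6.8 map units.

6.8 map units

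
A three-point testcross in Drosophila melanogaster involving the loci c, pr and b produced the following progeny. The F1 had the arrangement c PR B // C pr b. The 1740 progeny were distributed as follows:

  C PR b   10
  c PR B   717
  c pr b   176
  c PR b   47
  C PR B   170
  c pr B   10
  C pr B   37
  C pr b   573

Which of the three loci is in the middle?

The two rarest classes, c pr B and C PR b, are the double crossovers. Comparing them with the parentals, only the pr allele has switched, so pr is the middle locus and the order is b – pr – c.

pr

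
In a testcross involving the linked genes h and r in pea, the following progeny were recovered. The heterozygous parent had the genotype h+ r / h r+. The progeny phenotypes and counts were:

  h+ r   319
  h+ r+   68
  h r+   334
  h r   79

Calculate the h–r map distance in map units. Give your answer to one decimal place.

The recombinant classes are h+ r+ and h r: 68 + 79 = 147.
Recombination frequency = 147/800 = 0.1837 ≈ 18.4%, i.e. 18.4 map units.

18.4 map units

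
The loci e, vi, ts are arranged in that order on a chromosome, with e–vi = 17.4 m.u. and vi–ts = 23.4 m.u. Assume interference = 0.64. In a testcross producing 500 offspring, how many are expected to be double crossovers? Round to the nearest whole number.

Map distances give recombination frequencies of 0.174 and 0.234 for the two intervals.
With interference 0.64 (so coincidence = 0.36), expected double-crossover frequency = 0.174 × 0.234 × 0.36 = 0.01466.
Expected number = 0.01466 × 500 = 7.33 ≈ 7.

7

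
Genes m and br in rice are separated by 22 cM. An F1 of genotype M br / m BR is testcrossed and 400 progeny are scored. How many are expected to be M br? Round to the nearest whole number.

A map distance of 22 cM corresponds to a recombination frequency of 0.220.
The F1 is M br / m BR, so M br is a parental gamete class with expected frequency (1 − r)/2 = 0.780/2 = 0.3900.
Expected number = 0.3900 × 400 = 156.00 ≈ 156.

156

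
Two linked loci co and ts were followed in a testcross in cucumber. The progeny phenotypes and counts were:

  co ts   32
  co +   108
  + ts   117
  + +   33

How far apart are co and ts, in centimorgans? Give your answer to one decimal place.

The two most frequent classes, + ts (117) and co + (108), are the parental types, so the F1 was + ts / co +.
The recombinant classes are + + and co ts: 33 + 32 = 65.
Recombination frequency = 65/290 = 0.2241 ≈ 22.4%, i.e. 22.4 centimorgans.

22.4 centimorgans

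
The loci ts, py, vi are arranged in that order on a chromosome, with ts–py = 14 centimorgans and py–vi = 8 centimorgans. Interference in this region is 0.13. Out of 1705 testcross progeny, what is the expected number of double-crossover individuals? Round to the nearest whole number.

17

Map distances give recombination frequencies of 0.140 and 0.080 for the two intervals.
With interference 0.13 (so coincidence = 0.87), expected double-crossover frequency = 0.140 × 0.080 × 0.87 = 0.00974.
Expected number = 0.00974 × 1705 = 16.61 ≈ 17.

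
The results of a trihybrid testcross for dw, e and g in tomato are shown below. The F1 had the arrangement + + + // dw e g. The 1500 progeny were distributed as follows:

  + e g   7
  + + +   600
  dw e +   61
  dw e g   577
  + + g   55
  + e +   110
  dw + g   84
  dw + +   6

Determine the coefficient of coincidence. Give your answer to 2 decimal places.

The two rarest classes, dw + + and + e g, are the double crossovers. Comparing them with the parentals, only the dw allele has switched, so dw is the middle locus and the order is g – dw – e.
g–dw: (116 + 13)/1500 = 0.0860; dw–e: (194 + 13)/1500 = 0.1380.
Expected DCO frequency = 0.0860 × 0.1380 ≈ 0.01187; observed = 13/1500 ≈ 0.00867.
Coefficient of coincidence = 0.00867/0.01187 ≈ 0.73.

0.73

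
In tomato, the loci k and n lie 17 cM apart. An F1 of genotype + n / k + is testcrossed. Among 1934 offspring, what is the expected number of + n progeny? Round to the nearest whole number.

A map distance of 17 cM corresponds to a recombination frequency of 0.170.
The F1 is + n / k +, so + n is a parental gamete class with expected frequency (1 − r)/2 = 0.830/2 = 0.4150.
Expected number = 0.4150 × 1934 = 802.61 ≈ 803.

803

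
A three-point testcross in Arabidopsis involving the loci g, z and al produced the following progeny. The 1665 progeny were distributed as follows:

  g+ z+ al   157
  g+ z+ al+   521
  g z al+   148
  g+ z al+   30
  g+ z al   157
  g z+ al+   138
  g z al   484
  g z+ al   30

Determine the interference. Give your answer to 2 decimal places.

The two most frequent reciprocal classes, g+ z+ al+ and g z al, are the parental types, so the F1 was g+ z+ al+ / g z al.
The two rarest classes, g+ z al+ and g z+ al, are the double crossovers. Comparing them with the parentals, only the z allele has switched, so z is the middle locus and the order is al – z – g.
al–z: (305 + 60)/1665 = 0.2192; z–g: (295 + 60)/1665 = 0.2132.
Expected DCO frequency = 0.2192 × 0.2132 ≈ 0.04673; observed = 60/1665 ≈ 0.03604.
Coefficient of coincidence = 0.03604/0.04673 ≈ 0.77; interference = 1 − 0.77 = 0.23.

0.23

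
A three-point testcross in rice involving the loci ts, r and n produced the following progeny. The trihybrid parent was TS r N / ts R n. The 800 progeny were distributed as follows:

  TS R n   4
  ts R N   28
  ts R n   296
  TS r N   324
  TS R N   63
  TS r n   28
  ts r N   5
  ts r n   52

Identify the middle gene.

ts

The two rarest classes, ts r N and TS R n, are the double crossovers. Comparing them with the parentals, only the ts allele has switched, so ts is the middle locus and the order is r – ts – n.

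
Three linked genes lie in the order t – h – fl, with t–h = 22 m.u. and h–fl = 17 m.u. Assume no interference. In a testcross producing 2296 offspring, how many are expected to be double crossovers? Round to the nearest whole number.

Map distances give recombination frequencies of 0.220 and 0.170 for the two intervals.
With no interference, expected double-crossover frequency = 0.220 × 0.170 = 0.03740.
Expected number = 0.03740 × 2296 = 85.87 ≈ 86.

86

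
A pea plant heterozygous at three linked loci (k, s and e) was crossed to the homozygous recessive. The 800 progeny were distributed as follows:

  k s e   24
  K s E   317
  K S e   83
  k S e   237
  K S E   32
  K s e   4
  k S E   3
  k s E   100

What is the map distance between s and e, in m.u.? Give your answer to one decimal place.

7.9 m.u.

The two most frequent reciprocal classes, k S e and K s E, are the parental types, so the F1 was k S e / K s E.
The two rarest classes, k S E and K s e, are the double crossovers. Comparing them with the parentals, only the e allele has switched, so e is the middle locus and the order is s – e – k.
Crossovers in the s–e interval produce the single-crossover classes k s e and K S E (24 + 32 = 56) plus the double crossovers (7).
RF(s–e) = (56 + 7) / 800 = 63/800 = 0.0788 → 7.9 m.u.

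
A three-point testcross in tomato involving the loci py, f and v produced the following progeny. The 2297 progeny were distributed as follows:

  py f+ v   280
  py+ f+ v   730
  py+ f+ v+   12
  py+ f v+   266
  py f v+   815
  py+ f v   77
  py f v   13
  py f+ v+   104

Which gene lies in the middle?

v

The two most frequent reciprocal classes, py f v+ and py+ f+ v, are the parental types, so the F1 was py f v+ / py+ f+ v.
The two rarest classes, py f v and py+ f+ v+, are the double crossovers. Comparing them with the parentals, only the v allele has switched, so v is the middle locus and the order is py – v – f.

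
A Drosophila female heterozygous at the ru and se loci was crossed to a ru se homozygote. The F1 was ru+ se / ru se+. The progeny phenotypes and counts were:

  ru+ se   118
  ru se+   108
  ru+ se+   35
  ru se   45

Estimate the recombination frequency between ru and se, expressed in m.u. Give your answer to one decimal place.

26.1 m.u.

The recombinant classes are ru+ se+ and ru se: 35 + 45 = 80.
Recombination frequency = 80/306 = 0.2614 ≈ 26.1%, i.e. 26.1 m.u.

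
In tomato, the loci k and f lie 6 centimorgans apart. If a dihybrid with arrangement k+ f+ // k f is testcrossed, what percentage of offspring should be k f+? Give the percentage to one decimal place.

A map distance of 6 centimorgans corresponds to a recombination frequency of 0.060.
The F1 is k+ f+ / k f, so k f+ is a recombinant gamete class with expected frequency r/2 = 0.060/2 = 0.0300.
That is 0.0300 = 3.0% of the progeny.

3.0%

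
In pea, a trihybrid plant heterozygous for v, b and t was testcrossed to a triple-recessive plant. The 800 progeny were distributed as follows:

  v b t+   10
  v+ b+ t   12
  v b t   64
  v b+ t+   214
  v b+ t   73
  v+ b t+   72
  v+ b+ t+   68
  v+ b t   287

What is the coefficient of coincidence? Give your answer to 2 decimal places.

The two most frequent reciprocal classes, v+ b t and v b+ t+, are the parental types, so the F1 was v+ b t / v b+ t+.
The two rarest classes, v+ b+ t and v b t+, are the double crossovers. Comparing them with the parentals, only the b allele has switched, so b is the middle locus and the order is t – b – v.
t–b: (145 + 22)/800 = 0.2087; b–v: (132 + 22)/800 = 0.1925.
Expected DCO frequency = 0.2087 × 0.1925 ≈ 0.04017; observed = 22/800 ≈ 0.02750.
Coefficient of coincidence = 0.02750/0.04017 ≈ 0.68.

0.68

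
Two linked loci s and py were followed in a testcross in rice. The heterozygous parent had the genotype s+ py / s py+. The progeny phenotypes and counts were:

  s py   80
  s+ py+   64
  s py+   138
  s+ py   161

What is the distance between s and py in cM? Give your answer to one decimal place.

32.5 cM

The recombinant classes are s+ py+ and s py: 64 + 80 = 144.
Recombination frequency = 144/443 = 0.3251 ≈ 32.5%, i.e. 32.5 cM.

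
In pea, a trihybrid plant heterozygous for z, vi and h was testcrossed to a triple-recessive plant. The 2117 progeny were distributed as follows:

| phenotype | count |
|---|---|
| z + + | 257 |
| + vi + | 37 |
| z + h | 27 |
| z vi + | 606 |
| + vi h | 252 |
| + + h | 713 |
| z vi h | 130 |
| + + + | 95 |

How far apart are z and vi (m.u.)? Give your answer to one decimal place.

27.1 m.u.

The two most frequent reciprocal classes, + + h and z vi +, are the parental types, so the F1 was + + h / z vi +.
The two rarest classes, z + h and + vi +, are the double crossovers. Comparing them with the parentals, only the z allele has switched, so z is the middle locus and the order is h – z – vi.
Crossovers in the z–vi interval produce the single-crossover classes + vi h and z + + (252 + 257 = 509) plus the double crossovers (64).
RF(z–vi) = (509 + 64) / 2117 = 573/2117 = 0.2707 → 27.1 m.u.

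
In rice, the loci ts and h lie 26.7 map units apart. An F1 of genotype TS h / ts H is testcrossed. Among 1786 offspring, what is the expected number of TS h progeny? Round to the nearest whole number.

655

A map distance of 26.7 map units corresponds to a recombination frequency of 0.267.
The F1 is TS h / ts H, so TS h is a parental gamete class with expected frequency (1 − r)/2 = 0.733/2 = 0.3665.
Expected number = 0.3665 × 1786 = 654.57 ≈ 655.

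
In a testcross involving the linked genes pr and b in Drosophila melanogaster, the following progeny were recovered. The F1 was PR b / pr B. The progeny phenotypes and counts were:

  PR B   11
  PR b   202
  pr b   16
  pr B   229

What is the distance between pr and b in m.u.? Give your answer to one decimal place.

The recombinant classes are PR B and pr b: 11 + 16 = 27.
Recombination frequency = 27/458 = 0.0590 ≈ 5.9%, i.e. 5.9 m.u.

5.9 m.u.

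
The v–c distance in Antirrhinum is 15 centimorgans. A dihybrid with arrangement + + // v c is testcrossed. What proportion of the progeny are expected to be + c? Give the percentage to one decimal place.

A map distance of 15 centimorgans corresponds to a recombination frequency of 0.150.
The F1 is + + / v c, so + c is a recombinant gamete class with expected frequency r/2 = 0.150/2 = 0.0750.
That is 0.0750 = 7.5% of the progeny.

7.5%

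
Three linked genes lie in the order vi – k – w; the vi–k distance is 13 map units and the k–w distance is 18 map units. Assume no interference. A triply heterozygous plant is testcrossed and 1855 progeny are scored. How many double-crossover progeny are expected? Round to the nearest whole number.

Map distances give recombination frequencies of 0.130 and 0.180 for the two intervals.
With no interference, expected double-crossover frequency = 0.130 × 0.180 = 0.02340.
Expected number = 0.02340 × 1855 = 43.41 ≈ 43.

43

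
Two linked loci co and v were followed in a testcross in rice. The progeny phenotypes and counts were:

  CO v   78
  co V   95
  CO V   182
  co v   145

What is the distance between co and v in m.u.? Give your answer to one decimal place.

The two most frequent classes, CO V (182) and co v (145), are the parental types, so the F1 was CO V / co v.
The recombinant classes are CO v and co V: 78 + 95 = 173.
Recombination frequency = 173/500 = 0.3460 ≈ 34.6%, i.e. 34.6 m.u.

34.6 m.u.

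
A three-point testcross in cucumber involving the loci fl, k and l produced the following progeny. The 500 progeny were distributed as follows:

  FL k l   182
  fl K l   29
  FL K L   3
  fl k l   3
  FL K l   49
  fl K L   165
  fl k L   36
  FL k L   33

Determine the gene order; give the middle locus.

The two most frequent reciprocal classes, fl K L and FL k l, are the parental types, so the F1 was fl K L / FL k l.
The two rarest classes, FL K L and fl k l, are the double crossovers. Comparing them with the parentals, only the fl allele has switched, so fl is the middle locus and the order is l – fl – k.

fl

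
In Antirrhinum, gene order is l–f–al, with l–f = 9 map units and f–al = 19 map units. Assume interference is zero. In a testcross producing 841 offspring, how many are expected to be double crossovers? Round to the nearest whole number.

14

Map distances give recombination frequencies of 0.090 and 0.190 for the two intervals.
With no interference, expected double-crossover frequency = 0.090 × 0.190 = 0.01710.
Expected number = 0.01710 × 841 = 14.38 ≈ 14.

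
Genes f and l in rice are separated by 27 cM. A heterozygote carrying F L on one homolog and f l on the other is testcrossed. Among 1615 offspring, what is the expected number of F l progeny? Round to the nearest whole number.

A map distance of 27 cM corresponds to a recombination frequency of 0.270.
The F1 is F L / f l, so F l is a recombinant gamete class with expected frequency r/2 = 0.270/2 = 0.1350.
Expected number = 0.1350 × 1615 = 218.03 ≈ 218.

218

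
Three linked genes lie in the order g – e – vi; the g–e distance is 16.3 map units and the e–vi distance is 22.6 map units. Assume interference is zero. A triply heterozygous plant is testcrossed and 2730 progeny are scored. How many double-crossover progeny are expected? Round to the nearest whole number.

Map distances give recombination frequencies of 0.163 and 0.226 for the two intervals.
With no interference, expected double-crossover frequency = 0.163 × 0.226 = 0.03684.
Expected number = 0.03684 × 2730 = 100.57 ≈ 101.

101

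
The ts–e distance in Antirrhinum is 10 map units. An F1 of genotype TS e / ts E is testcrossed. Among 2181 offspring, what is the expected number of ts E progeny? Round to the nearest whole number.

A map distance of 10 map units corresponds to a recombination frequency of 0.100.
The F1 is TS e / ts E, so ts E is a parental gamete class with expected frequency (1 − r)/2 = 0.900/2 = 0.4500.
Expected number = 0.4500 × 2181 = 981.45 ≈ 981.

981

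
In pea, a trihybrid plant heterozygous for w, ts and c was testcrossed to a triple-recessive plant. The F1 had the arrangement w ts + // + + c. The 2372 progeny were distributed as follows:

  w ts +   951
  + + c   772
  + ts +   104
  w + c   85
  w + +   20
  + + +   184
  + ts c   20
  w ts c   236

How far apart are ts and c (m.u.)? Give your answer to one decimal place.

19.4 m.u.

The two rarest classes, w + + and + ts c, are the double crossovers. Comparing them with the parentals, only the ts allele has switched, so ts is the middle locus and the order is c – ts – w.
Crossovers in the c–ts interval produce the single-crossover classes w ts c and + + + (236 + 184 = 420) plus the double crossovers (40).
RF(c–ts) = (420 + 40) / 2372 = 460/2372 = 0.1939 → 19.4 m.u.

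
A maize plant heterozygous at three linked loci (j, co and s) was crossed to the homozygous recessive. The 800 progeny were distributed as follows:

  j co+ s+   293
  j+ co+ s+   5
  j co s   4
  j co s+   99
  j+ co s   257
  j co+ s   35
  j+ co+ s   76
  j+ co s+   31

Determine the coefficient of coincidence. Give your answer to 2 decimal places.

The two most frequent reciprocal classes, j+ co s and j co+ s+, are the parental types, so the F1 was j+ co s / j co+ s+.
The two rarest classes, j co s and j+ co+ s+, are the double crossovers. Comparing them with the parentals, only the j allele has switched, so j is the middle locus and the order is co – j – s.
co–j: (175 + 9)/800 = 0.2300; j–s: (66 + 9)/800 = 0.0938.
Expected DCO frequency = 0.2300 × 0.0938 ≈ 0.02157; observed = 9/800 ≈ 0.01125.
Coefficient of coincidence = 0.01125/0.02157 ≈ 0.52.

0.52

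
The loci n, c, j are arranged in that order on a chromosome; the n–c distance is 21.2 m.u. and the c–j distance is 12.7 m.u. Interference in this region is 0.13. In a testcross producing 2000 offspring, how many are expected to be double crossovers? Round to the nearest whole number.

Map distances give recombination frequencies of 0.212 and 0.127 for the two intervals.
With interference 0.13 (so coincidence = 0.87), expected double-crossover frequency = 0.212 × 0.127 × 0.87 = 0.02342.
Expected number = 0.02342 × 2000 = 46.85 ≈ 47.

47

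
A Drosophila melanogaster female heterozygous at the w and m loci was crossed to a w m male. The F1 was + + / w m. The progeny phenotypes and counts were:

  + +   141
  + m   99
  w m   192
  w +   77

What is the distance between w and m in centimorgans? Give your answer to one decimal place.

The recombinant classes are + m and w +: 99 + 77 = 176.
Recombination frequency = 176/509 = 0.3458 ≈ 34.6%, i.e. 34.6 centimorgans.

34.6 centimorgans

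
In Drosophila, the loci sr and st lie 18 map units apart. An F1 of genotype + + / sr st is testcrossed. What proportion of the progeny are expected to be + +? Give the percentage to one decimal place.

A map distance of 18 map units corresponds to a recombination frequency of 0.180.
The F1 is + + / sr st, so + + is a parental gamete class with expected frequency (1 − r)/2 = 0.820/2 = 0.4100.
That is 0.4100 = 41.0% of the progeny.

41.0%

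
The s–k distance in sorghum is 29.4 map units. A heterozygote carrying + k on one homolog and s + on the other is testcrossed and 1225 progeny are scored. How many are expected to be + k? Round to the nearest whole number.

A map distance of 29.4 map units corresponds to a recombination frequency of 0.294.
The F1 is + k / s +, so + k is a parental gamete class with expected frequency (1 − r)/2 = 0.706/2 = 0.3530.
Expected number = 0.3530 × 1225 = 432.42 ≈ 432.

432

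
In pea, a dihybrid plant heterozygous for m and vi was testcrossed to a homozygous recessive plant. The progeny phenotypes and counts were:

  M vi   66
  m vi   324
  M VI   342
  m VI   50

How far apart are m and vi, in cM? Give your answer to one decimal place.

The two most frequent classes, M VI (342) and m vi (324), are the parental types, so the F1 was M VI / m vi.
The recombinant classes are M vi and m VI: 66 + 50 = 116.
Recombination frequency = 116/782 = 0.1483 ≈ 14.8%, i.e. 14.8 cM.

14.8 cM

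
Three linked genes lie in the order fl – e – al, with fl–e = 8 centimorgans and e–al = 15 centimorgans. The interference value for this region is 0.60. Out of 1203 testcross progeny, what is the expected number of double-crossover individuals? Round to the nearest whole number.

Map distances give recombination frequencies of 0.080 and 0.150 for the two intervals.
With interference 0.60 (so coincidence = 0.40), expected double-crossover frequency = 0.080 × 0.150 × 0.40 = 0.00480.
Expected number = 0.00480 × 1203 = 5.77 ≈ 6.

6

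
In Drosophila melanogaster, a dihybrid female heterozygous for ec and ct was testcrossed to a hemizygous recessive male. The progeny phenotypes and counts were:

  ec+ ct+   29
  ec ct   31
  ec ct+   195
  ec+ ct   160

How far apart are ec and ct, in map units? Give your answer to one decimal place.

The two most frequent classes, ec+ ct (160) and ec ct+ (195), are the parental types, so the F1 was ec+ ct / ec ct+.
The recombinant classes are ec+ ct+ and ec ct: 29 + 31 = 60.
Recombination frequency = 60/415 = 0.1446 ≈ 14.5%, i.e. 14.5 map units.

14.5 map units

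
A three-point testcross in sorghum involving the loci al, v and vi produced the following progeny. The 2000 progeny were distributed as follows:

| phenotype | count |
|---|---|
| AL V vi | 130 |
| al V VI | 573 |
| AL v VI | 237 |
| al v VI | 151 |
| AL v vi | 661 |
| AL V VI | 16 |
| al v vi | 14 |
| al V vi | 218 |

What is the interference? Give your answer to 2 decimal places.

The two most frequent reciprocal classes, al V VI and AL v vi, are the parental types, so the F1 was al V VI / AL v vi.
The two rarest classes, AL V VI and al v vi, are the double crossovers. Comparing them with the parentals, only the al allele has switched, so al is the middle locus and the order is vi – al – v.
vi–al: (455 + 30)/2000 = 0.2425; al–v: (281 + 30)/2000 = 0.1555.
Expected DCO frequency = 0.2425 × 0.1555 ≈ 0.03771; observed = 30/2000 ≈ 0.01500.
Coefficient of coincidence = 0.01500/0.03771 ≈ 0.40; interference = 1 − 0.40 = 0.60.

0.60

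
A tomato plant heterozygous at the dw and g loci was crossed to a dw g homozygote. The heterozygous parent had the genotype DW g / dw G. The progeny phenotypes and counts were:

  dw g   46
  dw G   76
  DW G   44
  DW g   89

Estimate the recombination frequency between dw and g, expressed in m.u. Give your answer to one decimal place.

35.3 m.u.

The recombinant classes are DW G and dw g: 44 + 46 = 90.
Recombination frequency = 90/255 = 0.3529 ≈ 35.3%, i.e. 35.3 m.u.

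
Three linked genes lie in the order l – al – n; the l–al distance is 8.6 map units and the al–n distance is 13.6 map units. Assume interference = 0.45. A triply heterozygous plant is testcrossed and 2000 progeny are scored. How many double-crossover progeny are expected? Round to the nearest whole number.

13

Map distances give recombination frequencies of 0.086 and 0.136 for the two intervals.
With interference 0.45 (so coincidence = 0.55), expected double-crossover frequency = 0.086 × 0.136 × 0.55 = 0.00643.
Expected number = 0.00643 × 2000 = 12.87 ≈ 13.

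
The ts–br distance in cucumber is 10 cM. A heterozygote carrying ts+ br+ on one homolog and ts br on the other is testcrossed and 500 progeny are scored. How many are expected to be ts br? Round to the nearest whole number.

A map distance of 10 cM corresponds to a recombination frequency of 0.100.
The F1 is ts+ br+ / ts br, so ts br is a parental gamete class with expected frequency (1 − r)/2 = 0.900/2 = 0.4500.
Expected number = 0.4500 × 500 = 225.00 ≈ 225.

225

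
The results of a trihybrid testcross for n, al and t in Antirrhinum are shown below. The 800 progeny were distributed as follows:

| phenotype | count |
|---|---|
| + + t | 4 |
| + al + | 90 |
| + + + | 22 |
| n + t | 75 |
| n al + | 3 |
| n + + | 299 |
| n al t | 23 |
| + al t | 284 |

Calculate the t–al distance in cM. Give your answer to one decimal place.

The two most frequent reciprocal classes, + al t and n + +, are the parental types, so the F1 was + al t / n + +.
The two rarest classes, + + t and n al +, are the double crossovers. Comparing them with the parentals, only the al allele has switched, so al is the middle locus and the order is n – al – t.
Crossovers in the al–t interval produce the single-crossover classes + al + and n + t (90 + 75 = 165) plus the double crossovers (7).
RF(al–t) = (165 + 7) / 800 = 172/800 = 0.2150 → 21.5 cM.

21.5 cM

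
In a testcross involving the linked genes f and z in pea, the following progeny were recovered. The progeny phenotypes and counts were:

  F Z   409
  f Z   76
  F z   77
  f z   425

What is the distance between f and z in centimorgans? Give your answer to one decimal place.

15.5 centimorgans

The two most frequent classes, F Z (409) and f z (425), are the parental types, so the F1 was F Z / f z.
The recombinant classes are F z and f Z: 77 + 76 = 153.
Recombination frequency = 153/987 = 0.1550 ≈ 15.5%, i.e. 15.5 centimorgans.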